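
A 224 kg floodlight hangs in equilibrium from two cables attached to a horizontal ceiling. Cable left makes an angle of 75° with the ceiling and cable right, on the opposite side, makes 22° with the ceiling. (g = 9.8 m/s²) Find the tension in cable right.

Weight W = 224 × 9.8 = 2195 N acts straight down.
Horizontal: T_left cos 75° = T_right cos 22°  →  T_left = 3.582 T_right.
Vertical: T_left sin 75° + T_right sin 22° = 2195.
Substituting the horizontal relation into the vertical equation gives 3.835 T_right = 2195, so T_right = 572.4 N.

T_right ≈ 572 N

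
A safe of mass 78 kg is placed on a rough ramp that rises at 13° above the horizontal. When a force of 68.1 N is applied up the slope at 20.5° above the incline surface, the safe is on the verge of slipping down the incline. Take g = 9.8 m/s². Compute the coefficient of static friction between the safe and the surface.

On the verge of sliding down the incline, friction is at its maximum μN and acts up the slope.
Perpendicular to incline: N = W cos 13° − P sin 20.5° = 744.8 − 23.85 = 721 N.
Along incline: P cos 20.5° + μN = W sin 13° → μ = (W sin 13° − P cos 20.5°) / N = 0.15.

μ ≈ 0.150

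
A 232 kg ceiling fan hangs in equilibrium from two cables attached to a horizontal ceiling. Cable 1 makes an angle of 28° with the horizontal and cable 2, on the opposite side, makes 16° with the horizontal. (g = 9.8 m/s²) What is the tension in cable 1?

T_1 ≈ 3150 N

Weight W = 232 × 9.8 = 2274 N acts straight down.
Horizontal: T_1 cos 28° = T_2 cos 16°  →  T_2 = 0.9185 T_1.
Vertical: T_1 sin 28° + T_2 sin 16° = 2274.
Substituting the horizontal relation into the vertical equation gives 0.7227 T_1 = 2274, so T_1 = 3146 N.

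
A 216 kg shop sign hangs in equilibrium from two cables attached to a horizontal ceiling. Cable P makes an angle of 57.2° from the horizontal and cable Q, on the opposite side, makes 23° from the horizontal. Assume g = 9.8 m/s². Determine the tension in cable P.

T_P ≈ 1980 N

Weight W = 216 × 9.8 = 2117 N acts straight down.
Horizontal: T_P cos 57.2° = T_Q cos 23°  →  T_Q = 0.5885 T_P.
Vertical: T_P sin 57.2° + T_Q sin 23° = 2117.
Substituting the horizontal relation into the vertical equation gives 1.071 T_P = 2117, so T_P = 1977 N.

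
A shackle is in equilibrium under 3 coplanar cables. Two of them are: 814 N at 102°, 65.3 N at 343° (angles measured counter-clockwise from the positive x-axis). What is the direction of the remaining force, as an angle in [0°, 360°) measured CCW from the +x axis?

θ ≈ 278°

Sum the known components: ΣF_x = -106.8 N, ΣF_y = 777.1 N.
For equilibrium the remaining force must supply (−ΣF_x, −ΣF_y) = (106.8, -777.1) N.
Magnitude = √((106.8)² + (-777.1)²) = 784.4 N; direction = atan2(-777.1, 106.8) = 277.8°.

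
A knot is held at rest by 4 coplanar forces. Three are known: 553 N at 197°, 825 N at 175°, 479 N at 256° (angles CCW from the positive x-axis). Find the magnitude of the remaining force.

F ≈ 1570 N

Sum the known components: ΣF_x = -1467 N, ΣF_y = -554.5 N.
For equilibrium the remaining force must supply (−ΣF_x, −ΣF_y) = (1467, 554.5) N.
Magnitude = √((1467)² + (554.5)²) = 1568 N; direction = atan2(554.5, 1467) = 20.7°.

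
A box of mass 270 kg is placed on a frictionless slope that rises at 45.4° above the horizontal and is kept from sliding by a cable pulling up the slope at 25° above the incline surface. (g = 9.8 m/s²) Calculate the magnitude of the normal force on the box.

N ≈ 979 N

Take axes along and perpendicular to the incline. Weight components: W sin 45.4° = 1884 N down-slope, W cos 45.4° = 1858 N into the surface.
Along incline: T cos 25° = W sin 45.4° → T = 2079 N.
Perpendicular: N = W cos 45.4° − T sin 25° = 979.4 N.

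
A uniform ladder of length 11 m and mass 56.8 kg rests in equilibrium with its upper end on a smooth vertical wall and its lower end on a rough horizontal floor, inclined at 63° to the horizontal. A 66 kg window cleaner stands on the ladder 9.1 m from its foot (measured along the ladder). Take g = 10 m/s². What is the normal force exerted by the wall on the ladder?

N_wall ≈ 423 N

Torques about the foot: N_wall · 11 sin 63° = 56.8×10×5.5 cos 63° + 66×10×9.1 cos 63° → N_wall = 422.91 N.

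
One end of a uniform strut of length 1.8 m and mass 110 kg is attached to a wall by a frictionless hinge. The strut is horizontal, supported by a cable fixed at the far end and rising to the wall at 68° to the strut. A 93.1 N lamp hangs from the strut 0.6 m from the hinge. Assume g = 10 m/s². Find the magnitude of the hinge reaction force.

|H| ≈ 656 N

Take torques about the hinge: T sin 68° · 1.8 = 110×10×0.9 + 93.1×0.6 = 1045.9 N·m.
So T = 1045.9 / (0.9272 × 1.8) = 626.66 N.
ΣF_x = 0: H_x = T cos 68° = 234.75 N.
ΣF_y = 0: H_y = (110×10 + 93.1) − T sin 68° = 1193.1 − 581.03 = 612.07 N.
|H| = √(H_x² + H_y²) = √((234.75)² + (612.07)²) = 655.54 N.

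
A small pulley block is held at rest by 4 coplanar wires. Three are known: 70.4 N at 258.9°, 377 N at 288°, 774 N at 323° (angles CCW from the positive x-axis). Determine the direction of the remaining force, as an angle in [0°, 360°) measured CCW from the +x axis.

θ ≈ 129°

Sum the known components: ΣF_x = 721.1 N, ΣF_y = -893.4 N.
For equilibrium the remaining force must supply (−ΣF_x, −ΣF_y) = (-721.1, 893.4) N.
Magnitude = √((-721.1)² + (893.4)²) = 1148 N; direction = atan2(893.4, -721.1) = 128.9°.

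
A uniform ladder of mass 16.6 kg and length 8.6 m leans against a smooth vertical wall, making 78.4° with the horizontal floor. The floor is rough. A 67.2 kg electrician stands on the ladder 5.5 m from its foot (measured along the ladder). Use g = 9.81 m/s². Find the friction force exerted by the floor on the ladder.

Torques about the foot: N_wall · 8.6 sin 78.4° = 16.6×9.81×4.3 cos 78.4° + 67.2×9.81×5.5 cos 78.4° → N_wall = 103.26 N.
ΣF_x = 0: f_floor = N_wall = 103.26 N.

f ≈ 103 N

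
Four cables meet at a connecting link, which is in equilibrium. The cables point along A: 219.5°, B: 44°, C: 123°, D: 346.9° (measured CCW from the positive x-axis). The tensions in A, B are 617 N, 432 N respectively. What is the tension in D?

Resolve: ΣF_x = 617 cos 219.5° + 432 cos 44° + T_C cos 123° + T_D cos 346.9° = 0.
        ΣF_y = 617 sin 219.5° + 432 sin 44° + T_C sin 123° + T_D sin 346.9° = 0.
The known terms sum to (-165.3, -92.37) N, so -0.5446 T_C + 0.9740 T_D = 165.3 and 0.8387 T_C − 0.2267 T_D = 92.37.
Solving simultaneously: T_C = 183.8 N, T_D = 272.5 N.

T_D ≈ 273 N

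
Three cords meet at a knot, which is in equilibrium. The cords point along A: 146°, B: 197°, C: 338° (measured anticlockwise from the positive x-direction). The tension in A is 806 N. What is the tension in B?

T_B ≈ 266 N

Resolve: ΣF_x = 806 cos 146° + T_B cos 197° + T_C cos 338° = 0.
        ΣF_y = 806 sin 146° + T_B sin 197° + T_C sin 338° = 0.
The known terms sum to (-668.2, 450.7) N, so -0.9563 T_B + 0.9272 T_C = 668.2 and -0.2924 T_B − 0.3746 T_C = -450.7.
Solving simultaneously: T_B = 266.3 N, T_C = 995.3 N.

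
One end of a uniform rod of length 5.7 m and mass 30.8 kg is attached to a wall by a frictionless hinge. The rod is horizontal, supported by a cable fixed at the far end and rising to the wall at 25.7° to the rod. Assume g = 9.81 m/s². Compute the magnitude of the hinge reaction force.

|H| ≈ 348 N

Take torques about the hinge: T sin 25.7° · 5.7 = 30.8×9.81×2.85 = 861.12 N·m.
So T = 861.12 / (0.4337 × 5.7) = 348.37 N.
ΣF_x = 0: H_x = T cos 25.7° = 313.91 N.
ΣF_y = 0: H_y = (30.8×9.81) − T sin 25.7° = 302.15 − 151.07 = 151.07 N.
|H| = √(H_x² + H_y²) = √((313.91)² + (151.07)²) = 348.37 N.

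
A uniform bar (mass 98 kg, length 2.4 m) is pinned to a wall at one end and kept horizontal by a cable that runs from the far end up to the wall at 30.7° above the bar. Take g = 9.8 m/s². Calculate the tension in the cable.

Take torques about the hinge: T sin 30.7° · 2.4 = 98×9.8×1.2 = 1152.5 N·m.
So T = 1152.5 / (0.5105 × 2.4) = 940.57 N.

T ≈ 941 N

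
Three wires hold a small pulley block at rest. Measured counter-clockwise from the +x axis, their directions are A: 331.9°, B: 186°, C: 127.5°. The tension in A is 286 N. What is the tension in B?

Resolve: ΣF_x = 286 cos 331.9° + T_B cos 186° + T_C cos 127.5° = 0.
        ΣF_y = 286 sin 331.9° + T_B sin 186° + T_C sin 127.5° = 0.
The known terms sum to (252.3, -134.7) N, so -0.9945 T_B − 0.6088 T_C = -252.3 and -0.1045 T_B + 0.7934 T_C = 134.7.
Solving simultaneously: T_B = 138.6 N, T_C = 188.1 N.

T_B ≈ 139 N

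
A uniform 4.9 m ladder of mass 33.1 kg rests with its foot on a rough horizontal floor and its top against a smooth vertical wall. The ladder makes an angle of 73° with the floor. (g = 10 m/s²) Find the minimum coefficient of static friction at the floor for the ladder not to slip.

ΣF_y = 0: N_floor = 33.1×10 = 331 N.
Torques about the foot: N_wall · 4.9 sin 73° = 33.1×10×2.45 cos 73° → N_wall = 50.598 N.
ΣF_x = 0: f_floor = N_wall = 50.598 N.
μ_min = f_floor / N_floor = 50.598 / 331 = 0.1529.

μ_min ≈ 0.153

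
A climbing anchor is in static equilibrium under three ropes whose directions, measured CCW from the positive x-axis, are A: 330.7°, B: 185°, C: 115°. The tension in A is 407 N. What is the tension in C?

Resolve: ΣF_x = 407 cos 330.7° + T_B cos 185° + T_C cos 115° = 0.
        ΣF_y = 407 sin 330.7° + T_B sin 185° + T_C sin 115° = 0.
The known terms sum to (354.9, -199.2) N, so -0.9962 T_B − 0.4226 T_C = -354.9 and -0.0872 T_B + 0.9063 T_C = 199.2.
Solving simultaneously: T_B = 252.7 N, T_C = 244.1 N.

T_C ≈ 244 N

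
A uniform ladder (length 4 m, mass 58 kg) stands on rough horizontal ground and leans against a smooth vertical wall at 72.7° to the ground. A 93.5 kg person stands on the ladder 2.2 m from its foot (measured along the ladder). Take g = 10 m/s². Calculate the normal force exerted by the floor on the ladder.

ΣF_y = 0: N_floor = 58×10 + 93.5×10 = 1515 N.

N_floor ≈ 1520 N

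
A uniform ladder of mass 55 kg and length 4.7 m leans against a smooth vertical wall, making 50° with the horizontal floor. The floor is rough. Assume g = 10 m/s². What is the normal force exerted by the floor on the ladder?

N_floor ≈ 550 N

ΣF_y = 0: N_floor = 55×10 = 550 N.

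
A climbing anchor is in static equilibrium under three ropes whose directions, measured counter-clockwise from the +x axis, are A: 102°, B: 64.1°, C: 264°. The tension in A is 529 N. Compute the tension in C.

T_C ≈ 955 N

Resolve: ΣF_x = 529 cos 102° + T_B cos 64.1° + T_C cos 264° = 0.
        ΣF_y = 529 sin 102° + T_B sin 64.1° + T_C sin 264° = 0.
The known terms sum to (-110, 517.4) N, so 0.4368 T_B − 0.1045 T_C = 110 and 0.8996 T_B − 0.9945 T_C = -517.4.
Solving simultaneously: T_B = 480.3 N, T_C = 954.7 N.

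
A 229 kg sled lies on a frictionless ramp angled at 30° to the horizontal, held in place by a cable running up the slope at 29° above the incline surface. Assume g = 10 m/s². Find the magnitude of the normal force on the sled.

Take axes along and perpendicular to the incline. Weight components: W sin 30° = 1145 N down-slope, W cos 30° = 1983 N into the surface.
Along incline: T cos 29° = W sin 30° → T = 1309 N.
Perpendicular: N = W cos 30° − T sin 29° = 1349 N.

N ≈ 1350 N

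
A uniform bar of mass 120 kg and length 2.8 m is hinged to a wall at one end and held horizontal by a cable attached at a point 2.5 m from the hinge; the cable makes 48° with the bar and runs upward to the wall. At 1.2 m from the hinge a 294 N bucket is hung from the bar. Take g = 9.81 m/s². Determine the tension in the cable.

T ≈ 1080 N

Take torques about the hinge: T sin 48° · 2.5 = 120×9.81×1.4 + 294×1.2 = 2000.9 N·m.
So T = 2000.9 / (0.7431 × 2.5) = 1077 N.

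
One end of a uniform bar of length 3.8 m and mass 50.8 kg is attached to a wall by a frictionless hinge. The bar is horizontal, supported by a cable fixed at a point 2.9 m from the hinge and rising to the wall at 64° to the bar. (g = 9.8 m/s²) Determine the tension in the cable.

Take torques about the hinge: T sin 64° · 2.9 = 50.8×9.8×1.9 = 945.9 N·m.
So T = 945.9 / (0.8988 × 2.9) = 362.9 N.

T ≈ 363 N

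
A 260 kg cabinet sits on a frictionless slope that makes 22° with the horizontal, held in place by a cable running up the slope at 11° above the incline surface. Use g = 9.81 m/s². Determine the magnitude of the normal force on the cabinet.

Take axes along and perpendicular to the incline. Weight components: W sin 22° = 955.5 N down-slope, W cos 22° = 2365 N into the surface.
Along incline: T cos 11° = W sin 22° → T = 973.4 N.
Perpendicular: N = W cos 22° − T sin 11° = 2179 N.

N ≈ 2180 N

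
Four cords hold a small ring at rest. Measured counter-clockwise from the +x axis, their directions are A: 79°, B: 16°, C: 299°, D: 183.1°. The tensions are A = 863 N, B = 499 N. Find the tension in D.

Resolve: ΣF_x = 863 cos 79° + 499 cos 16° + T_C cos 299° + T_D cos 183.1° = 0.
        ΣF_y = 863 sin 79° + 499 sin 16° + T_C sin 299° + T_D sin 183.1° = 0.
The known terms sum to (644.3, 984.7) N, so 0.4848 T_C − 0.9985 T_D = -644.3 and -0.8746 T_C − 0.0541 T_D = -984.7.
Solving simultaneously: T_C = 1054 N, T_D = 1157 N.

T_D ≈ 1160 N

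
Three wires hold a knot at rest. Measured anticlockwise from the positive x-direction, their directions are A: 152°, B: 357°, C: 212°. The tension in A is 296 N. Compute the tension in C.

Resolve: ΣF_x = 296 cos 152° + T_B cos 357° + T_C cos 212° = 0.
        ΣF_y = 296 sin 152° + T_B sin 357° + T_C sin 212° = 0.
The known terms sum to (-261.4, 139) N, so 0.9986 T_B − 0.8480 T_C = 261.4 and -0.0523 T_B − 0.5299 T_C = -139.
Solving simultaneously: T_B = 446.9 N, T_C = 218.1 N.

T_C ≈ 218 N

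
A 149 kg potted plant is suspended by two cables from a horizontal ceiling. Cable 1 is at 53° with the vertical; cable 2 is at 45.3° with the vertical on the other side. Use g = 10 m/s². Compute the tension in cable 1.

T_1 ≈ 1070 N

Angles from the horizontal: cable 1 is 90° − 53° = 37°, cable 2 is 90° − 45.3° = 44.7°.
Weight W = 149 × 10 = 1490 N acts straight down.
Horizontal: T_1 cos 37° = T_2 cos 44.7°  →  T_2 = 1.124 T_1.
Vertical: T_1 sin 37° + T_2 sin 44.7° = 1490.
Substituting the horizontal relation into the vertical equation gives 1.392 T_1 = 1490, so T_1 = 1070 N.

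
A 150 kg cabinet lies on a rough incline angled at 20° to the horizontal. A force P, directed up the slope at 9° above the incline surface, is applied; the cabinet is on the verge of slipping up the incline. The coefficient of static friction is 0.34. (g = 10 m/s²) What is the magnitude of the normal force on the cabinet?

On the verge of sliding up the incline, friction equals μN and acts down the slope.
Perpendicular: N + P sin 9° = W cos 20° = 1410 N.
Along incline: P cos 9° = W sin 20° + μN  with W sin 20° = 513 N.
Solving the pair for P and N: P = 953.3 N, N = 1260 N (and f = μN = 428.5 N).

N ≈ 1260 N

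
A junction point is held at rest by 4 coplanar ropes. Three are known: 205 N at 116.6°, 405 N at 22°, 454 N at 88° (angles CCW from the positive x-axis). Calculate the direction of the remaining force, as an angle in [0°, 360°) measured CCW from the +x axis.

Sum the known components: ΣF_x = 299.6 N, ΣF_y = 788.7 N.
For equilibrium the remaining force must supply (−ΣF_x, −ΣF_y) = (-299.6, -788.7) N.
Magnitude = √((-299.6)² + (-788.7)²) = 843.7 N; direction = atan2(-788.7, -299.6) = 249.2°.

θ ≈ 249°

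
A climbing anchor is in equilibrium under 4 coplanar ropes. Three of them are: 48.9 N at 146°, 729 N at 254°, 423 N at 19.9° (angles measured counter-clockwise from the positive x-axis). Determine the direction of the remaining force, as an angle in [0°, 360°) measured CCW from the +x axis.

θ ≈ 106°

Sum the known components: ΣF_x = 156.3 N, ΣF_y = -529.4 N.
For equilibrium the remaining force must supply (−ΣF_x, −ΣF_y) = (-156.3, 529.4) N.
Magnitude = √((-156.3)² + (529.4)²) = 552 N; direction = atan2(529.4, -156.3) = 106.4°.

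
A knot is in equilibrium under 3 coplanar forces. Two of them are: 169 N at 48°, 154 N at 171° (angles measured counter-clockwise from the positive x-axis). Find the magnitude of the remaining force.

F ≈ 155 N

Sum the known components: ΣF_x = -39.02 N, ΣF_y = 149.7 N.
For equilibrium the remaining force must supply (−ΣF_x, −ΣF_y) = (39.02, -149.7) N.
Magnitude = √((39.02)² + (-149.7)²) = 154.7 N; direction = atan2(-149.7, 39.02) = 284.6°.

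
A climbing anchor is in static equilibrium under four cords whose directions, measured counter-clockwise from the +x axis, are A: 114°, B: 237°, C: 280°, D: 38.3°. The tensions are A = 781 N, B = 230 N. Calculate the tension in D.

T_D ≈ 393 N

Resolve: ΣF_x = 781 cos 114° + 230 cos 237° + T_C cos 280° + T_D cos 38.3° = 0.
        ΣF_y = 781 sin 114° + 230 sin 237° + T_C sin 280° + T_D sin 38.3° = 0.
The known terms sum to (-442.9, 520.6) N, so 0.1736 T_C + 0.7848 T_D = 442.9 and -0.9848 T_C + 0.6198 T_D = -520.6.
Solving simultaneously: T_C = 775.8 N, T_D = 392.7 N.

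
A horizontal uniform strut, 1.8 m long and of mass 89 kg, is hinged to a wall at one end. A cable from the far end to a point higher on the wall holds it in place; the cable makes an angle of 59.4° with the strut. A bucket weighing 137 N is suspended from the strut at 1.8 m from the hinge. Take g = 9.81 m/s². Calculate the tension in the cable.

T ≈ 666 N

Take torques about the hinge: T sin 59.4° · 1.8 = 89×9.81×0.9 + 137×1.8 = 1032.4 N·m.
So T = 1032.4 / (0.8607 × 1.8) = 666.34 N.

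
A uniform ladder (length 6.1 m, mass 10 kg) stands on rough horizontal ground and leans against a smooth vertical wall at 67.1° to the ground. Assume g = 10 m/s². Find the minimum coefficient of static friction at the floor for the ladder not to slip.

ΣF_y = 0: N_floor = 10×10 = 100 N.
Torques about the foot: N_wall · 6.1 sin 67.1° = 10×10×3.05 cos 67.1° → N_wall = 21.121 N.
ΣF_x = 0: f_floor = N_wall = 21.121 N.
μ_min = f_floor / N_floor = 21.121 / 100 = 0.2112.

μ_min ≈ 0.211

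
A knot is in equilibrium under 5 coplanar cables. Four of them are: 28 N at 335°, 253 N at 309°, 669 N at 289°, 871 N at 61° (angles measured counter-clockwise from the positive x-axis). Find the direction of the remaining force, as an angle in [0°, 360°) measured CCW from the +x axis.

Sum the known components: ΣF_x = 824.7 N, ΣF_y = -79.21 N.
For equilibrium the remaining force must supply (−ΣF_x, −ΣF_y) = (-824.7, 79.21) N.
Magnitude = √((-824.7)² + (79.21)²) = 828.5 N; direction = atan2(79.21, -824.7) = 174.5°.

θ ≈ 175°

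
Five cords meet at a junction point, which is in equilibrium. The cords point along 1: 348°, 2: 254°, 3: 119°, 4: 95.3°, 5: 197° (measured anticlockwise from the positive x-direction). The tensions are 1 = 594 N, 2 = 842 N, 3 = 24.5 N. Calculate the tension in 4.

T_4 ≈ 991 N

Resolve: ΣF_x = 594 cos 348° + 842 cos 254° + 24.5 cos 119° + T_4 cos 95.3° + T_5 cos 197° = 0.
        ΣF_y = 594 sin 348° + 842 sin 254° + 24.5 sin 119° + T_4 sin 95.3° + T_5 sin 197° = 0.
The known terms sum to (337.1, -911.5) N, so -0.0924 T_4 − 0.9563 T_5 = -337.1 and 0.9957 T_4 − 0.2924 T_5 = 911.5.
Solving simultaneously: T_4 = 990.8 N, T_5 = 256.8 N.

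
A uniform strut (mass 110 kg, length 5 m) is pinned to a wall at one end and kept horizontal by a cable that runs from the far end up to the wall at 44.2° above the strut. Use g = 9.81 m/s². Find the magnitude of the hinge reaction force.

|H| ≈ 774 N

Take torques about the hinge: T sin 44.2° · 5 = 110×9.81×2.5 = 2697.8 N·m.
So T = 2697.8 / (0.6972 × 5) = 773.92 N.
ΣF_x = 0: H_x = T cos 44.2° = 554.83 N.
ΣF_y = 0: H_y = (110×9.81) − T sin 44.2° = 1079.1 − 539.55 = 539.55 N.
|H| = √(H_x² + H_y²) = √((554.83)² + (539.55)²) = 773.92 N.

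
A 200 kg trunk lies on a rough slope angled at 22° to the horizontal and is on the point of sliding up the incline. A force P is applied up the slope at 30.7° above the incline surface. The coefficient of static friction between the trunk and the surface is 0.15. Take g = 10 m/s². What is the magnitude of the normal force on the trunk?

N ≈ 1290 N

On the verge of sliding up the incline, friction equals μN and acts down the slope.
Perpendicular: N + P sin 30.7° = W cos 22° = 1854 N.
Along incline: P cos 30.7° = W sin 22° + μN  with W sin 22° = 749.2 N.
Solving the pair for P and N: P = 1097 N, N = 1294 N (and f = μN = 194.1 N).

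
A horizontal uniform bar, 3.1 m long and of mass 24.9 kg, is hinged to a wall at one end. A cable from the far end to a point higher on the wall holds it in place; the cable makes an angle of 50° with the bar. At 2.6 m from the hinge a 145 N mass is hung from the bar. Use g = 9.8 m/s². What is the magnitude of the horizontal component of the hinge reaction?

H_x ≈ 204 N

Take torques about the hinge: T sin 50° · 3.1 = 24.9×9.8×1.55 + 145×2.6 = 755.23 N·m.
So T = 755.23 / (0.7660 × 3.1) = 318.03 N.
ΣF_x = 0: H_x = T cos 50° = 204.42 N.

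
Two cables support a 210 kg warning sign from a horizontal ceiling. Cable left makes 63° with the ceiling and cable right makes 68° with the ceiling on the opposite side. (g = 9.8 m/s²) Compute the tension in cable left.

Weight W = 210 × 9.8 = 2058 N acts straight down.
Horizontal: T_left cos 63° = T_right cos 68°  →  T_right = 1.212 T_left.
Vertical: T_left sin 63° + T_right sin 68° = 2058.
Substituting the horizontal relation into the vertical equation gives 2.015 T_left = 2058, so T_left = 1022 N.

T_left ≈ 1020 N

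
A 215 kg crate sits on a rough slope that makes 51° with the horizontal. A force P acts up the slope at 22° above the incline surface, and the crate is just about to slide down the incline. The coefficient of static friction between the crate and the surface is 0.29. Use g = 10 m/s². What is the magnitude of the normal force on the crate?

On the verge of sliding down the incline, friction equals μN and acts up the slope.
Perpendicular: N + P sin 22° = W cos 51° = 1353 N.
Along incline: P cos 22° + μN = W sin 51° with W sin 51° = 1671 N.
Solving the pair for P and N: P = 1562 N, N = 767.9 N (and f = μN = 222.7 N).

N ≈ 768 N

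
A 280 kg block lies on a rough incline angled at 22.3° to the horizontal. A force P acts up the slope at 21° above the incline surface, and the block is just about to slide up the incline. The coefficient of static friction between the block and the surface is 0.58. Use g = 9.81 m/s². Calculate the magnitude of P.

On the verge of sliding up the incline, friction equals μN and acts down the slope.
Perpendicular: N + P sin 21° = W cos 22.3° = 2541 N.
Along incline: P cos 21° = W sin 22.3° + μN  with W sin 22.3° = 1042 N.
Solving the pair for P and N: P = 2204 N, N = 1751 N (and f = μN = 1016 N).

P ≈ 2200 N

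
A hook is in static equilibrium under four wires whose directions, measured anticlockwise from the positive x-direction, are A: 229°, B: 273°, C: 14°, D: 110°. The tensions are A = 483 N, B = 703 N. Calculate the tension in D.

T_D ≈ 972 N

Resolve: ΣF_x = 483 cos 229° + 703 cos 273° + T_C cos 14° + T_D cos 110° = 0.
        ΣF_y = 483 sin 229° + 703 sin 273° + T_C sin 14° + T_D sin 110° = 0.
The known terms sum to (-280.1, -1067) N, so 0.9703 T_C − 0.3420 T_D = 280.1 and 0.2419 T_C + 0.9397 T_D = 1067.
Solving simultaneously: T_C = 631.4 N, T_D = 972.4 N.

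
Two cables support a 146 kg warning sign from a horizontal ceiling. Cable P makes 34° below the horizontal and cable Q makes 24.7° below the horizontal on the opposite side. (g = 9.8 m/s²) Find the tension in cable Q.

T_Q ≈ 1390 N

Weight W = 146 × 9.8 = 1431 N acts straight down.
Horizontal: T_P cos 34° = T_Q cos 24.7°  →  T_P = 1.096 T_Q.
Vertical: T_P sin 34° + T_Q sin 24.7° = 1431.
Substituting the horizontal relation into the vertical equation gives 1.031 T_Q = 1431, so T_Q = 1388 N.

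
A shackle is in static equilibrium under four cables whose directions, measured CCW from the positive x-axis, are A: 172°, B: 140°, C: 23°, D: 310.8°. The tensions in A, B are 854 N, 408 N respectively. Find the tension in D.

Resolve: ΣF_x = 854 cos 172° + 408 cos 140° + T_C cos 23° + T_D cos 310.8° = 0.
        ΣF_y = 854 sin 172° + 408 sin 140° + T_C sin 23° + T_D sin 310.8° = 0.
The known terms sum to (-1158, 381.1) N, so 0.9205 T_C + 0.6534 T_D = 1158 and 0.3907 T_C − 0.7570 T_D = -381.1.
Solving simultaneously: T_C = 659.3 N, T_D = 843.8 N.

T_D ≈ 844 N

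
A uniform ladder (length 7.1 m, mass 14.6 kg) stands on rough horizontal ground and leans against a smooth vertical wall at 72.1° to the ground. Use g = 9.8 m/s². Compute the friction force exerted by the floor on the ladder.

f ≈ 23.1 N

Torques about the foot: N_wall · 7.1 sin 72.1° = 14.6×9.8×3.55 cos 72.1° → N_wall = 23.107 N.
ΣF_x = 0: f_floor = N_wall = 23.107 N.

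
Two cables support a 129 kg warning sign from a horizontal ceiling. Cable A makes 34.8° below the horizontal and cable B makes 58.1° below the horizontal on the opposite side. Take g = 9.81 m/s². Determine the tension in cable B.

T_B ≈ 1040 N

Weight W = 129 × 9.81 = 1265 N acts straight down.
Horizontal: T_A cos 34.8° = T_B cos 58.1°  →  T_A = 0.6435 T_B.
Vertical: T_A sin 34.8° + T_B sin 58.1° = 1265.
Substituting the horizontal relation into the vertical equation gives 1.216 T_B = 1265, so T_B = 1040 N.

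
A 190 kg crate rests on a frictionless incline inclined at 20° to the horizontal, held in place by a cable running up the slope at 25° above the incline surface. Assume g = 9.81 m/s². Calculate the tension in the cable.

T ≈ 703 N

Take axes along and perpendicular to the incline. Weight components: W sin 20° = 637.5 N down-slope, W cos 20° = 1751 N into the surface.
Along incline: T cos 25° = W sin 20° → T = 703.4 N.
Perpendicular: N = W cos 20° − T sin 25° = 1454 N.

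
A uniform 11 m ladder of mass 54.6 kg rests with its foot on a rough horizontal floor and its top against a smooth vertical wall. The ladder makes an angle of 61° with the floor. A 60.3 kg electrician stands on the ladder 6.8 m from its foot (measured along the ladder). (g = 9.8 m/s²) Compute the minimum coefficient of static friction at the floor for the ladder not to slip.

ΣF_y = 0: N_floor = 54.6×9.8 + 60.3×9.8 = 1126 N.
Torques about the foot: N_wall · 11 sin 61° = 54.6×9.8×5.5 cos 61° + 60.3×9.8×6.8 cos 61° → N_wall = 350.79 N.
ΣF_x = 0: f_floor = N_wall = 350.79 N.
μ_min = f_floor / N_floor = 350.79 / 1126 = 0.3115.

μ_min ≈ 0.312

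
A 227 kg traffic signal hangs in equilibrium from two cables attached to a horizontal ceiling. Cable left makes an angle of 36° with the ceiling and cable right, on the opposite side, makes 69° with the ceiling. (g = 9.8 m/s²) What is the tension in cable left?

T_left ≈ 825 N

Weight W = 227 × 9.8 = 2225 N acts straight down.
Horizontal: T_left cos 36° = T_right cos 69°  →  T_right = 2.258 T_left.
Vertical: T_left sin 36° + T_right sin 69° = 2225.
Substituting the horizontal relation into the vertical equation gives 2.695 T_left = 2225, so T_left = 825.3 N.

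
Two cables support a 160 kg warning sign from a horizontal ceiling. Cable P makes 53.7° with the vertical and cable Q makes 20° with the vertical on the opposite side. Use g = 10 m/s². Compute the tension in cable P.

T_P ≈ 570 N

Angles from the horizontal: cable P is 90° − 53.7° = 36.3°, cable Q is 90° − 20° = 70°.
Weight W = 160 × 10 = 1600 N acts straight down.
Horizontal: T_P cos 36.3° = T_Q cos 70°  →  T_Q = 2.356 T_P.
Vertical: T_P sin 36.3° + T_Q sin 70° = 1600.
Substituting the horizontal relation into the vertical equation gives 2.806 T_P = 1600, so T_P = 570.1 N.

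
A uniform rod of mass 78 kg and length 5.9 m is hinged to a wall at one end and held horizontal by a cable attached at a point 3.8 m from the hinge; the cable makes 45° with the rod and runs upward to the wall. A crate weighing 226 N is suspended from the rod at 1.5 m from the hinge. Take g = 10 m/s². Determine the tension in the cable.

Take torques about the hinge: T sin 45° · 3.8 = 78×10×2.95 + 226×1.5 = 2640 N·m.
So T = 2640 / (0.7071 × 3.8) = 982.51 N.

T ≈ 983 N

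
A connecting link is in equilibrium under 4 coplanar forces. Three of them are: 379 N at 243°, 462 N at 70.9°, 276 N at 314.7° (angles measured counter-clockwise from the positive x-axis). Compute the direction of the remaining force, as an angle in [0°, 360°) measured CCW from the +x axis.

Sum the known components: ΣF_x = 173.2 N, ΣF_y = -97.31 N.
For equilibrium the remaining force must supply (−ΣF_x, −ΣF_y) = (-173.2, 97.31) N.
Magnitude = √((-173.2)² + (97.31)²) = 198.7 N; direction = atan2(97.31, -173.2) = 150.7°.

θ ≈ 151°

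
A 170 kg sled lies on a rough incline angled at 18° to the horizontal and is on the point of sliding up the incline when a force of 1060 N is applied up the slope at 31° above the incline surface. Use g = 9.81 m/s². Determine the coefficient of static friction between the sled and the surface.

μ ≈ 0.378

On the verge of sliding up the incline, friction is at its maximum μN and acts down the slope.
Perpendicular to incline: N = W cos 18° − P sin 31° = 1586 − 545.9 = 1040 N.
Along incline: P cos 31° − μN = W sin 18° → μ = −(W sin 18° − P cos 31°) / N = 0.3781.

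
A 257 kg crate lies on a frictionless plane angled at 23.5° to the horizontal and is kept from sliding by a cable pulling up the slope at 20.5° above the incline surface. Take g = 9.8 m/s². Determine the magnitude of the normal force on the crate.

N ≈ 1930 N

Take axes along and perpendicular to the incline. Weight components: W sin 23.5° = 1004 N down-slope, W cos 23.5° = 2310 N into the surface.
Along incline: T cos 20.5° = W sin 23.5° → T = 1072 N.
Perpendicular: N = W cos 23.5° − T sin 20.5° = 1934 N.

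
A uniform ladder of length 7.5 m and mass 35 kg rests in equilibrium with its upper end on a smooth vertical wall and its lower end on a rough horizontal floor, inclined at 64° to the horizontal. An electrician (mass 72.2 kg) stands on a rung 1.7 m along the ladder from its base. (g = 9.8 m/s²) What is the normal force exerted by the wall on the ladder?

N_wall ≈ 162 N

Torques about the foot: N_wall · 7.5 sin 64° = 35×9.8×3.75 cos 64° + 72.2×9.8×1.7 cos 64° → N_wall = 161.87 N.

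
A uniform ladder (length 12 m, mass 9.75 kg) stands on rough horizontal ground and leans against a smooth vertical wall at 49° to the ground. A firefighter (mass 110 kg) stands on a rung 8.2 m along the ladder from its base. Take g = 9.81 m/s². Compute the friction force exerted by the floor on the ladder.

Torques about the foot: N_wall · 12 sin 49° = 9.75×9.81×6 cos 49° + 110×9.81×8.2 cos 49° → N_wall = 682.57 N.
ΣF_x = 0: f_floor = N_wall = 682.57 N.

f ≈ 683 N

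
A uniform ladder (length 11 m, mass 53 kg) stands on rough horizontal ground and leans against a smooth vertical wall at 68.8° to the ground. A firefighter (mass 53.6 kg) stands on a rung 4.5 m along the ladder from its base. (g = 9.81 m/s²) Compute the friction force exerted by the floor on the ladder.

Torques about the foot: N_wall · 11 sin 68.8° = 53×9.81×5.5 cos 68.8° + 53.6×9.81×4.5 cos 68.8° → N_wall = 184.27 N.
ΣF_x = 0: f_floor = N_wall = 184.27 N.

f ≈ 184 N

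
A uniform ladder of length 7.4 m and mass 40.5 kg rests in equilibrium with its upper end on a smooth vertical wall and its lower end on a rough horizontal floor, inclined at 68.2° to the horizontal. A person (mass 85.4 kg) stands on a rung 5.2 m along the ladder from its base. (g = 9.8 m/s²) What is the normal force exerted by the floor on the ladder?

N_floor ≈ 1230 N

ΣF_y = 0: N_floor = 40.5×9.8 + 85.4×9.8 = 1233.8 N.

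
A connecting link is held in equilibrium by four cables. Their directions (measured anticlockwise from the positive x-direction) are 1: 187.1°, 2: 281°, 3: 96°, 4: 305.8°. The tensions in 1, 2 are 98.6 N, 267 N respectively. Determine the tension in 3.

T_3 ≈ 399 N

Resolve: ΣF_x = 98.6 cos 187.1° + 267 cos 281° + T_3 cos 96° + T_4 cos 305.8° = 0.
        ΣF_y = 98.6 sin 187.1° + 267 sin 281° + T_3 sin 96° + T_4 sin 305.8° = 0.
The known terms sum to (-46.9, -274.3) N, so -0.1045 T_3 + 0.5850 T_4 = 46.9 and 0.9945 T_3 − 0.8111 T_4 = 274.3.
Solving simultaneously: T_3 = 399.4 N, T_4 = 151.5 N.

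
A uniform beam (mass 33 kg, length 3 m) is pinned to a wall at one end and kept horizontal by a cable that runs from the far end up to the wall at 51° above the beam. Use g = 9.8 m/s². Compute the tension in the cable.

Take torques about the hinge: T sin 51° · 3 = 33×9.8×1.5 = 485.1 N·m.
So T = 485.1 / (0.7771 × 3) = 208.07 N.

T ≈ 208 N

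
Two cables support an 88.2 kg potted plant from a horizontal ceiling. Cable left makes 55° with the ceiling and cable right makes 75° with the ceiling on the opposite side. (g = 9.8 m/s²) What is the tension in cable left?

Weight W = 88.2 × 9.8 = 864.4 N acts straight down.
Horizontal: T_left cos 55° = T_right cos 75°  →  T_right = 2.216 T_left.
Vertical: T_left sin 55° + T_right sin 75° = 864.4.
Substituting the horizontal relation into the vertical equation gives 2.96 T_left = 864.4, so T_left = 292 N.

T_left ≈ 292 N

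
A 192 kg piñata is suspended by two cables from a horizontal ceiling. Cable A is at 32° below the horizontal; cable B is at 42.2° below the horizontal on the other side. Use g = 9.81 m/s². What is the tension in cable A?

Weight W = 192 × 9.81 = 1884 N acts straight down.
Horizontal: T_A cos 32° = T_B cos 42.2°  →  T_B = 1.145 T_A.
Vertical: T_A sin 32° + T_B sin 42.2° = 1884.
Substituting the horizontal relation into the vertical equation gives 1.299 T_A = 1884, so T_A = 1450 N.

T_A ≈ 1450 N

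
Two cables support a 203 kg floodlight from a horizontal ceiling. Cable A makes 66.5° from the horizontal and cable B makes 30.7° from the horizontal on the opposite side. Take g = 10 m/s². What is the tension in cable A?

T_A ≈ 1760 N

Weight W = 203 × 10 = 2030 N acts straight down.
Horizontal: T_A cos 66.5° = T_B cos 30.7°  →  T_B = 0.4637 T_A.
Vertical: T_A sin 66.5° + T_B sin 30.7° = 2030.
Substituting the horizontal relation into the vertical equation gives 1.154 T_A = 2030, so T_A = 1759 N.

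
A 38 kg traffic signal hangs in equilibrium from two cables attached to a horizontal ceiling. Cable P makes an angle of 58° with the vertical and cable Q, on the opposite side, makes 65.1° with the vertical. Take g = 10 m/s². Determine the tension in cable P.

Angles from the horizontal: cable P is 90° − 58° = 32°, cable Q is 90° − 65.1° = 24.9°.
Weight W = 38 × 10 = 380 N acts straight down.
Horizontal: T_P cos 32° = T_Q cos 24.9°  →  T_Q = 0.935 T_P.
Vertical: T_P sin 32° + T_Q sin 24.9° = 380.
Substituting the horizontal relation into the vertical equation gives 0.9236 T_P = 380, so T_P = 411.4 N.

T_P ≈ 411 N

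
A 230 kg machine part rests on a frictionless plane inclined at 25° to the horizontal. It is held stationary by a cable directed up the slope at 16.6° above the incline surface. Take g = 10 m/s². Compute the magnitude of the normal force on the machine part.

Take axes along and perpendicular to the incline. Weight components: W sin 25° = 972 N down-slope, W cos 25° = 2085 N into the surface.
Along incline: T cos 16.6° = W sin 25° → T = 1014 N.
Perpendicular: N = W cos 25° − T sin 16.6° = 1795 N.

N ≈ 1790 N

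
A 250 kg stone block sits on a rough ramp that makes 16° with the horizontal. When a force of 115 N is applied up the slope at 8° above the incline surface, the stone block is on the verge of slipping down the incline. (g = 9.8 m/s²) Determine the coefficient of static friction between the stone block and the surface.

μ ≈ 0.240

On the verge of sliding down the incline, friction is at its maximum μN and acts up the slope.
Perpendicular to incline: N = W cos 16° − P sin 8° = 2355 − 16 = 2339 N.
Along incline: P cos 8° + μN = W sin 16° → μ = (W sin 16° − P cos 8°) / N = 0.24.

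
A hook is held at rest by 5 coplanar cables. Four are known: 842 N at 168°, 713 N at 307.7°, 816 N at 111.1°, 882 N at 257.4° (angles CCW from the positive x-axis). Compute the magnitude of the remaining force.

F ≈ 1000 N

Sum the known components: ΣF_x = -873.7 N, ΣF_y = -488.5 N.
For equilibrium the remaining force must supply (−ΣF_x, −ΣF_y) = (873.7, 488.5) N.
Magnitude = √((873.7)² + (488.5)²) = 1001 N; direction = atan2(488.5, 873.7) = 29.2°.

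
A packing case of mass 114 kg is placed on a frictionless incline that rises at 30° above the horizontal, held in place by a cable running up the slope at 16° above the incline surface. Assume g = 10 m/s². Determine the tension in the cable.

Take axes along and perpendicular to the incline. Weight components: W sin 30° = 570 N down-slope, W cos 30° = 987.3 N into the surface.
Along incline: T cos 16° = W sin 30° → T = 593 N.
Perpendicular: N = W cos 30° − T sin 16° = 823.8 N.

T ≈ 593 N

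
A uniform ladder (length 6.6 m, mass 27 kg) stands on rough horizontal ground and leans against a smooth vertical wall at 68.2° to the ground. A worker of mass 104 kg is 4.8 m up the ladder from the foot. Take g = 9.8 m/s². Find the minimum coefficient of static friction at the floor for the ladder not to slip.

μ_min ≈ 0.272

ΣF_y = 0: N_floor = 27×9.8 + 104×9.8 = 1283.8 N.
Torques about the foot: N_wall · 6.6 sin 68.2° = 27×9.8×3.3 cos 68.2° + 104×9.8×4.8 cos 68.2° → N_wall = 349.39 N.
ΣF_x = 0: f_floor = N_wall = 349.39 N.
μ_min = f_floor / N_floor = 349.39 / 1283.8 = 0.2722.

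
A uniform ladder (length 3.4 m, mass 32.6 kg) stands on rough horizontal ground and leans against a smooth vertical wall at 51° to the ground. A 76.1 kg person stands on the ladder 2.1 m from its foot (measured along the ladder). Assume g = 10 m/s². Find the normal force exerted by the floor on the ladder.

N_floor ≈ 1090 N

ΣF_y = 0: N_floor = 32.6×10 + 76.1×10 = 1087 N.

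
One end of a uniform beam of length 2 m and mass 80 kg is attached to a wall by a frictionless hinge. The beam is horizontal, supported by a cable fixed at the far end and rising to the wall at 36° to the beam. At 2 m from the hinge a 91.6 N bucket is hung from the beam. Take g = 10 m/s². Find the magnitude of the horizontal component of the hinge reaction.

H_x ≈ 677 N

Take torques about the hinge: T sin 36° · 2 = 80×10×1 + 91.6×2 = 983.2 N·m.
So T = 983.2 / (0.5878 × 2) = 836.36 N.
ΣF_x = 0: H_x = T cos 36° = 676.63 N.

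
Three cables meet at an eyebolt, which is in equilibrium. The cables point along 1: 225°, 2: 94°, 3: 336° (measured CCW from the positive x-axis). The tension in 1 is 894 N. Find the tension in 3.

Resolve: ΣF_x = 894 cos 225° + T_2 cos 94° + T_3 cos 336° = 0.
        ΣF_y = 894 sin 225° + T_2 sin 94° + T_3 sin 336° = 0.
The known terms sum to (-632.2, -632.2) N, so -0.0698 T_2 + 0.9135 T_3 = 632.2 and 0.9976 T_2 − 0.4067 T_3 = 632.2.
Solving simultaneously: T_2 = 945.3 N, T_3 = 764.2 N.

T_3 ≈ 764 N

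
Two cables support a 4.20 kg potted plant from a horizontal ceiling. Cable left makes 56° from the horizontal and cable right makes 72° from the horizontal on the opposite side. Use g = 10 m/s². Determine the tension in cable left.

T_left ≈ 16.5 N

Weight W = 4.20 × 10 = 42 N acts straight down.
Horizontal: T_left cos 56° = T_right cos 72°  →  T_right = 1.81 T_left.
Vertical: T_left sin 56° + T_right sin 72° = 42.
Substituting the horizontal relation into the vertical equation gives 2.55 T_left = 42, so T_left = 16.47 N.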